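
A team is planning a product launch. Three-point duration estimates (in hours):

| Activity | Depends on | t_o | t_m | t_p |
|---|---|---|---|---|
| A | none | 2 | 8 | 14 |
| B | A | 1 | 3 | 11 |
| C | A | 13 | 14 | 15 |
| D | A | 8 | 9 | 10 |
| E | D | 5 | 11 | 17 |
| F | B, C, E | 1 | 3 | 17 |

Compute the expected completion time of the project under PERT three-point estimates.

33 hours

te_A = (2 + 4·8 + 14)/6 = 48/6 = 8
te_B = (1 + 4·3 + 11)/6 = 24/6 = 4
te_C = (13 + 4·14 + 15)/6 = 84/6 = 14
te_D = (8 + 4·9 + 10)/6 = 54/6 = 9
te_E = (5 + 4·11 + 17)/6 = 66/6 = 11
te_F = (1 + 4·3 + 17)/6 = 30/6 = 5

Forward pass:
ES_A = 0; EF_A = 8
ES_B = 8; EF_B = 8+4 = 12
ES_C = 8; EF_C = 8+14 = 22
ES_D = 8; EF_D = 8+9 = 17
ES_E = 17; EF_E = 17+11 = 28
ES_F = max(EF_B=12, EF_C=22, EF_E=28) = 28; EF_F = 28+5 = 33
Expected project duration μ = 33 hours. Critical path: A → D → E → F.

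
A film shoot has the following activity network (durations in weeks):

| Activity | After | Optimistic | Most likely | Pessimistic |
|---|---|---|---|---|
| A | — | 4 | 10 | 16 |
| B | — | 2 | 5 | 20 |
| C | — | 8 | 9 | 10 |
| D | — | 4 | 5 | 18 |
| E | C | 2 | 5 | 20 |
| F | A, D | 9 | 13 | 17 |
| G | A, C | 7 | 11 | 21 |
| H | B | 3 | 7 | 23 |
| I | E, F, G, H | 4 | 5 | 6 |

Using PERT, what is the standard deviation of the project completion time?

2.43 weeks

te_A = (4 + 4·10 + 16)/6 = 60/6 = 10; σ²_A = ((16−4)/6)² = 4.000
te_B = (2 + 4·5 + 20)/6 = 42/6 = 7; σ²_B = ((20−2)/6)² = 9.000
te_C = (8 + 4·9 + 10)/6 = 54/6 = 9; σ²_C = ((10−8)/6)² = 0.111
te_D = (4 + 4·5 + 18)/6 = 42/6 = 7; σ²_D = ((18−4)/6)² = 5.444
te_E = (2 + 4·5 + 20)/6 = 42/6 = 7; σ²_E = ((20−2)/6)² = 9.000
te_F = (9 + 4·13 + 17)/6 = 78/6 = 13; σ²_F = ((17−9)/6)² = 1.778
te_G = (7 + 4·11 + 21)/6 = 72/6 = 12; σ²_G = ((21−7)/6)² = 5.444
te_H = (3 + 4·7 + 23)/6 = 54/6 = 9; σ²_H = ((23−3)/6)² = 11.111
te_I = (4 + 4·5 + 6)/6 = 30/6 = 5; σ²_I = ((6−4)/6)² = 0.111

Forward pass:
ES_A = 0; EF_A = 10
ES_B = 0; EF_B = 7
ES_C = 0; EF_C = 9
ES_D = 0; EF_D = 7
ES_E = 9; EF_E = 9+7 = 16
ES_F = max(EF_A=10, EF_D=7) = 10; EF_F = 10+13 = 23
ES_G = max(EF_A=10, EF_C=9) = 10; EF_G = 10+12 = 22
ES_H = 7; EF_H = 7+9 = 16
ES_I = max(EF_E=16, EF_F=23, EF_G=22, EF_H=16) = 23; EF_I = 23+5 = 28
Expected project duration μ = 28 weeks. Critical path: A → F → I.

Variance along critical path = 4.000 + 1.778 + 0.111 = 5.889
σ = √5.889 = 2.427 weeks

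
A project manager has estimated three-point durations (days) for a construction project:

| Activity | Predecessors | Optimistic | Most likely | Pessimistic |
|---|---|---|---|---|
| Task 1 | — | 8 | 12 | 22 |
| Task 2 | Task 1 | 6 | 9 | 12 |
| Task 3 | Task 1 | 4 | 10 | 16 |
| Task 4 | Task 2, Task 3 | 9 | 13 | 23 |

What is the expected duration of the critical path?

te_Task 1 = (8 + 4·12 + 22)/6 = 78/6 = 13
te_Task 2 = (6 + 4·9 + 12)/6 = 54/6 = 9
te_Task 3 = (4 + 4·10 + 16)/6 = 60/6 = 10
te_Task 4 = (9 + 4·13 + 23)/6 = 84/6 = 14

Forward pass:
ES_Task 1 = 0; EF_Task 1 = 13
ES_Task 2 = 13; EF_Task 2 = 13+9 = 22
ES_Task 3 = 13; EF_Task 3 = 13+10 = 23
ES_Task 4 = max(EF_Task 2=22, EF_Task 3=23) = 23; EF_Task 4 = 23+14 = 37
Expected project duration μ = 37 days. Critical path: Task 1 → Task 3 → Task 4.

37 days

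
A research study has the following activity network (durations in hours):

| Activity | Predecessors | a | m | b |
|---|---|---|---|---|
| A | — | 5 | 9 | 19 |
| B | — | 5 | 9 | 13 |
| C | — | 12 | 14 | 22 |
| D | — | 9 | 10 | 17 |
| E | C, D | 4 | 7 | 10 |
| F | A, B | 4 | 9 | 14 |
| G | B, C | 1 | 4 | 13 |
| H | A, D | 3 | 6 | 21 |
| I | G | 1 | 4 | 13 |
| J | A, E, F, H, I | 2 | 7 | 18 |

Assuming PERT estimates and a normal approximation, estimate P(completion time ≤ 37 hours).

te_A = (5 + 4·9 + 19)/6 = 60/6 = 10; σ²_A = ((19−5)/6)² = 5.444
te_B = (5 + 4·9 + 13)/6 = 54/6 = 9; σ²_B = ((13−5)/6)² = 1.778
te_C = (12 + 4·14 + 22)/6 = 90/6 = 15; σ²_C = ((22−12)/6)² = 2.778
te_D = (9 + 4·10 + 17)/6 = 66/6 = 11; σ²_D = ((17−9)/6)² = 1.778
te_E = (4 + 4·7 + 10)/6 = 42/6 = 7; σ²_E = ((10−4)/6)² = 1.000
te_F = (4 + 4·9 + 14)/6 = 54/6 = 9; σ²_F = ((14−4)/6)² = 2.778
te_G = (1 + 4·4 + 13)/6 = 30/6 = 5; σ²_G = ((13−1)/6)² = 4.000
te_H = (3 + 4·6 + 21)/6 = 48/6 = 8; σ²_H = ((21−3)/6)² = 9.000
te_I = (1 + 4·4 + 13)/6 = 30/6 = 5; σ²_I = ((13−1)/6)² = 4.000
te_J = (2 + 4·7 + 18)/6 = 48/6 = 8; σ²_J = ((18−2)/6)² = 7.111

Forward pass:
ES_A = 0; EF_A = 10
ES_B = 0; EF_B = 9
ES_C = 0; EF_C = 15
ES_D = 0; EF_D = 11
ES_E = max(EF_C=15, EF_D=11) = 15; EF_E = 15+7 = 22
ES_F = max(EF_A=10, EF_B=9) = 10; EF_F = 10+9 = 19
ES_G = max(EF_B=9, EF_C=15) = 15; EF_G = 15+5 = 20
ES_H = max(EF_A=10, EF_D=11) = 11; EF_H = 11+8 = 19
ES_I = 20; EF_I = 20+5 = 25
ES_J = max(EF_A=10, EF_E=22, EF_F=19, EF_H=19, EF_I=25) = 25; EF_J = 25+8 = 33
Expected project duration μ = 33 hours. Critical path: C → G → I → J.

Variance along critical path = 2.778 + 4.000 + 4.000 + 7.111 = 17.889; σ = √17.889 = 4.230 hours.
Z = (37 − 33) / 4.230 = 0.946
P(T ≤ 37) = Φ(0.946) ≈ 0.828

0.828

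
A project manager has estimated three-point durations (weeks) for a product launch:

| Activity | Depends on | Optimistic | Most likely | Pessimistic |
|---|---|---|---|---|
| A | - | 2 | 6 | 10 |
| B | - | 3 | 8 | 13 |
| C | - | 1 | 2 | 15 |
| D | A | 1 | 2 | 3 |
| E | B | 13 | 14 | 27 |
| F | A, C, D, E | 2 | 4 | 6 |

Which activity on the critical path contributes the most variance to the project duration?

E

te_A = (2 + 4·6 + 10)/6 = 36/6 = 6; σ²_A = ((10−2)/6)² = 1.778
te_B = (3 + 4·8 + 13)/6 = 48/6 = 8; σ²_B = ((13−3)/6)² = 2.778
te_C = (1 + 4·2 + 15)/6 = 24/6 = 4; σ²_C = ((15−1)/6)² = 5.444
te_D = (1 + 4·2 + 3)/6 = 12/6 = 2; σ²_D = ((3−1)/6)² = 0.111
te_E = (13 + 4·14 + 27)/6 = 96/6 = 16; σ²_E = ((27−13)/6)² = 5.444
te_F = (2 + 4·4 + 6)/6 = 24/6 = 4; σ²_F = ((6−2)/6)² = 0.444

Forward pass:
ES_A = 0; EF_A = 6
ES_B = 0; EF_B = 8
ES_C = 0; EF_C = 4
ES_D = 6; EF_D = 6+2 = 8
ES_E = 8; EF_E = 8+16 = 24
ES_F = max(EF_A=6, EF_C=4, EF_D=8, EF_E=24) = 24; EF_F = 24+4 = 28
Expected project duration μ = 28 weeks. Critical path: B → E → F.

Variances on critical path: σ²_B=2.778, σ²_E=5.444, σ²_F=0.444.
Largest is σ²_E = 5.444.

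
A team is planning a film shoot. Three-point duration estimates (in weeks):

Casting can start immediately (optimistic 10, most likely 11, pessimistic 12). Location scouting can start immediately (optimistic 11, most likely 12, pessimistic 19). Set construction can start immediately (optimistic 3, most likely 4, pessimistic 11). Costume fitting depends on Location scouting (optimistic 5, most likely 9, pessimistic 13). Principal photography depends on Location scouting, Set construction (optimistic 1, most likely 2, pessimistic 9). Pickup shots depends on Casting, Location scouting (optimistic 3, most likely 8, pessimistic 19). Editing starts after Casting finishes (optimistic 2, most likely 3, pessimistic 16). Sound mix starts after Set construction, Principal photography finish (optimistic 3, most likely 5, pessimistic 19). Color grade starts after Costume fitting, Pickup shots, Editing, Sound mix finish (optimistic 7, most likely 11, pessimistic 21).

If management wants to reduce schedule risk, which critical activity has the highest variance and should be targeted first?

te_Casting = (10 + 4·11 + 12)/6 = 66/6 = 11; σ²_Casting = ((12−10)/6)² = 0.111
te_Location scouting = (11 + 4·12 + 19)/6 = 78/6 = 13; σ²_Location scouting = ((19−11)/6)² = 1.778
te_Set construction = (3 + 4·4 + 11)/6 = 30/6 = 5; σ²_Set construction = ((11−3)/6)² = 1.778
te_Costume fitting = (5 + 4·9 + 13)/6 = 54/6 = 9; σ²_Costume fitting = ((13−5)/6)² = 1.778
te_Principal photography = (1 + 4·2 + 9)/6 = 18/6 = 3; σ²_Principal photography = ((9−1)/6)² = 1.778
te_Pickup shots = (3 + 4·8 + 19)/6 = 54/6 = 9; σ²_Pickup shots = ((19−3)/6)² = 7.111
te_Editing = (2 + 4·3 + 16)/6 = 30/6 = 5; σ²_Editing = ((16−2)/6)² = 5.444
te_Sound mix = (3 + 4·5 + 19)/6 = 42/6 = 7; σ²_Sound mix = ((19−3)/6)² = 7.111
te_Color grade = (7 + 4·11 + 21)/6 = 72/6 = 12; σ²_Color grade = ((21−7)/6)² = 5.444

Forward pass:
ES_Casting = 0; EF_Casting = 11
ES_Location scouting = 0; EF_Location scouting = 13
ES_Set construction = 0; EF_Set construction = 5
ES_Costume fitting = 13; EF_Costume fitting = 13+9 = 22
ES_Principal photography = max(EF_Location scouting=13, EF_Set construction=5) = 13; EF_Principal photography = 13+3 = 16
ES_Pickup shots = max(EF_Casting=11, EF_Location scouting=13) = 13; EF_Pickup shots = 13+9 = 22
ES_Editing = 11; EF_Editing = 11+5 = 16
ES_Sound mix = max(EF_Set construction=5, EF_Principal photography=16) = 16; EF_Sound mix = 16+7 = 23
ES_Color grade = max(EF_Costume fitting=22, EF_Pickup shots=22, EF_Editing=16, EF_Sound mix=23) = 23; EF_Color grade = 23+12 = 35
Expected project duration μ = 35 weeks. Critical path: Location scouting → Principal photography → Sound mix → Color grade.

Variances on critical path: σ²_Location scouting=1.778, σ²_Principal photography=1.778, σ²_Sound mix=7.111, σ²_Color grade=5.444.
Largest is σ²_Sound mix = 7.111.

Sound mix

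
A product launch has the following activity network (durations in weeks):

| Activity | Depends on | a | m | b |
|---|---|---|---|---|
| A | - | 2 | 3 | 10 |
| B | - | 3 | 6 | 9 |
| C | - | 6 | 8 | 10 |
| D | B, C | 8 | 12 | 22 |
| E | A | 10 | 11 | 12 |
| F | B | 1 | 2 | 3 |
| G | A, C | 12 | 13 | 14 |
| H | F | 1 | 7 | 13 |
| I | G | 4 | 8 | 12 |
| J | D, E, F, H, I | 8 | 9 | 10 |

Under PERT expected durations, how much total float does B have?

te_A = (2 + 4·3 + 10)/6 = 24/6 = 4
te_B = (3 + 4·6 + 9)/6 = 36/6 = 6
te_C = (6 + 4·8 + 10)/6 = 48/6 = 8
te_D = (8 + 4·12 + 22)/6 = 78/6 = 13
te_E = (10 + 4·11 + 12)/6 = 66/6 = 11
te_F = (1 + 4·2 + 3)/6 = 12/6 = 2
te_G = (12 + 4·13 + 14)/6 = 78/6 = 13
te_H = (1 + 4·7 + 13)/6 = 42/6 = 7
te_I = (4 + 4·8 + 12)/6 = 48/6 = 8
te_J = (8 + 4·9 + 10)/6 = 54/6 = 9

Forward pass:
ES_A = 0; EF_A = 4
ES_B = 0; EF_B = 6
ES_C = 0; EF_C = 8
ES_D = max(EF_B=6, EF_C=8) = 8; EF_D = 8+13 = 21
ES_E = 4; EF_E = 4+11 = 15
ES_F = 6; EF_F = 6+2 = 8
ES_G = max(EF_A=4, EF_C=8) = 8; EF_G = 8+13 = 21
ES_H = 8; EF_H = 8+7 = 15
ES_I = 21; EF_I = 21+8 = 29
ES_J = max(EF_D=21, EF_E=15, EF_F=8, EF_H=15, EF_I=29) = 29; EF_J = 29+9 = 38
Expected project duration μ = 38 weeks. Critical path: C → G → I → J.

Backward pass:
LF_J = 38; LS_J = 38−9 = 29
LF_I = LS_J = 29; LS_I = 29−8 = 21
LF_H = LS_J = 29; LS_H = 29−7 = 22
LF_G = LS_I = 21; LS_G = 21−13 = 8
LF_F = min(LS_H=22, LS_J=29) = 22; LS_F = 22−2 = 20
LF_E = LS_J = 29; LS_E = 29−11 = 18
LF_D = LS_J = 29; LS_D = 29−13 = 16
LF_C = min(LS_D=16, LS_G=8) = 8; LS_C = 8−8 = 0
LF_B = min(LS_D=16, LS_F=20) = 16; LS_B = 16−6 = 10
LF_A = min(LS_E=18, LS_G=8) = 8; LS_A = 8−4 = 4
Slack_B = LS_B − ES_B = 10 − 0 = 10

10 weeks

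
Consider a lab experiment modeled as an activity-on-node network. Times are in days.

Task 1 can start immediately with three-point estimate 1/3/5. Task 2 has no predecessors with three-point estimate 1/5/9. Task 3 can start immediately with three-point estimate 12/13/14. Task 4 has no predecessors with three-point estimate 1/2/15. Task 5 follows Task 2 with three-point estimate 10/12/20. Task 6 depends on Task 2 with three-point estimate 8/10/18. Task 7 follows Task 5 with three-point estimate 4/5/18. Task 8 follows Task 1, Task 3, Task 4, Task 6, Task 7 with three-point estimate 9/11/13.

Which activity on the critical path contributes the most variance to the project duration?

te_Task 1 = (1 + 4·3 + 5)/6 = 18/6 = 3; σ²_Task 1 = ((5−1)/6)² = 0.444
te_Task 2 = (1 + 4·5 + 9)/6 = 30/6 = 5; σ²_Task 2 = ((9−1)/6)² = 1.778
te_Task 3 = (12 + 4·13 + 14)/6 = 78/6 = 13; σ²_Task 3 = ((14−12)/6)² = 0.111
te_Task 4 = (1 + 4·2 + 15)/6 = 24/6 = 4; σ²_Task 4 = ((15−1)/6)² = 5.444
te_Task 5 = (10 + 4·12 + 20)/6 = 78/6 = 13; σ²_Task 5 = ((20−10)/6)² = 2.778
te_Task 6 = (8 + 4·10 + 18)/6 = 66/6 = 11; σ²_Task 6 = ((18−8)/6)² = 2.778
te_Task 7 = (4 + 4·5 + 18)/6 = 42/6 = 7; σ²_Task 7 = ((18−4)/6)² = 5.444
te_Task 8 = (9 + 4·11 + 13)/6 = 66/6 = 11; σ²_Task 8 = ((13−9)/6)² = 0.444

Forward pass:
ES_Task 1 = 0; EF_Task 1 = 3
ES_Task 2 = 0; EF_Task 2 = 5
ES_Task 3 = 0; EF_Task 3 = 13
ES_Task 4 = 0; EF_Task 4 = 4
ES_Task 5 = 5; EF_Task 5 = 5+13 = 18
ES_Task 6 = 5; EF_Task 6 = 5+11 = 16
ES_Task 7 = 18; EF_Task 7 = 18+7 = 25
ES_Task 8 = max(EF_Task 1=3, EF_Task 3=13, EF_Task 4=4, EF_Task 6=16, EF_Task 7=25) = 25; EF_Task 8 = 25+11 = 36
Expected project duration μ = 36 days. Critical path: Task 2 → Task 5 → Task 7 → Task 8.

Variances on critical path: σ²_Task 2=1.778, σ²_Task 5=2.778, σ²_Task 7=5.444, σ²_Task 8=0.444.
Largest is σ²_Task 7 = 5.444.

Task 7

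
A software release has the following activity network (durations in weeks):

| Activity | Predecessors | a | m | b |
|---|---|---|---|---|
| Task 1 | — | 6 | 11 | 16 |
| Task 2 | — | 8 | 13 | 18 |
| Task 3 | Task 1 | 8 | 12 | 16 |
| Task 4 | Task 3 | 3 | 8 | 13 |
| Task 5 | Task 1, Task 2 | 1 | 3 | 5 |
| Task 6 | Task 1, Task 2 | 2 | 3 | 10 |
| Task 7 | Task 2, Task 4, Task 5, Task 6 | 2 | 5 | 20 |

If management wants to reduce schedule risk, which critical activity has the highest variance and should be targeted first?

Task 7

te_Task 1 = (6 + 4·11 + 16)/6 = 66/6 = 11; σ²_Task 1 = ((16−6)/6)² = 2.778
te_Task 2 = (8 + 4·13 + 18)/6 = 78/6 = 13; σ²_Task 2 = ((18−8)/6)² = 2.778
te_Task 3 = (8 + 4·12 + 16)/6 = 72/6 = 12; σ²_Task 3 = ((16−8)/6)² = 1.778
te_Task 4 = (3 + 4·8 + 13)/6 = 48/6 = 8; σ²_Task 4 = ((13−3)/6)² = 2.778
te_Task 5 = (1 + 4·3 + 5)/6 = 18/6 = 3; σ²_Task 5 = ((5−1)/6)² = 0.444
te_Task 6 = (2 + 4·3 + 10)/6 = 24/6 = 4; σ²_Task 6 = ((10−2)/6)² = 1.778
te_Task 7 = (2 + 4·5 + 20)/6 = 42/6 = 7; σ²_Task 7 = ((20−2)/6)² = 9.000

Forward pass:
ES_Task 1 = 0; EF_Task 1 = 11
ES_Task 2 = 0; EF_Task 2 = 13
ES_Task 3 = 11; EF_Task 3 = 11+12 = 23
ES_Task 4 = 23; EF_Task 4 = 23+8 = 31
ES_Task 5 = max(EF_Task 1=11, EF_Task 2=13) = 13; EF_Task 5 = 13+3 = 16
ES_Task 6 = max(EF_Task 1=11, EF_Task 2=13) = 13; EF_Task 6 = 13+4 = 17
ES_Task 7 = max(EF_Task 2=13, EF_Task 4=31, EF_Task 5=16, EF_Task 6=17) = 31; EF_Task 7 = 31+7 = 38
Expected project duration μ = 38 weeks. Critical path: Task 1 → Task 3 → Task 4 → Task 7.

Variances on critical path: σ²_Task 1=2.778, σ²_Task 3=1.778, σ²_Task 4=2.778, σ²_Task 7=9.000.
Largest is σ²_Task 7 = 9.000.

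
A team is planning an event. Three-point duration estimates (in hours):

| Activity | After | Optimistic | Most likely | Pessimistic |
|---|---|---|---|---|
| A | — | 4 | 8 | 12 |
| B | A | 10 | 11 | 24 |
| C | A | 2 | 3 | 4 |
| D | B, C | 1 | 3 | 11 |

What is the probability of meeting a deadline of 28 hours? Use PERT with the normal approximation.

te_A = (4 + 4·8 + 12)/6 = 48/6 = 8; σ²_A = ((12−4)/6)² = 1.778
te_B = (10 + 4·11 + 24)/6 = 78/6 = 13; σ²_B = ((24−10)/6)² = 5.444
te_C = (2 + 4·3 + 4)/6 = 18/6 = 3; σ²_C = ((4−2)/6)² = 0.111
te_D = (1 + 4·3 + 11)/6 = 24/6 = 4; σ²_D = ((11−1)/6)² = 2.778

Forward pass:
ES_A = 0; EF_A = 8
ES_B = 8; EF_B = 8+13 = 21
ES_C = 8; EF_C = 8+3 = 11
ES_D = max(EF_B=21, EF_C=11) = 21; EF_D = 21+4 = 25
Expected project duration μ = 25 hours. Critical path: A → B → D.

Variance along critical path = 1.778 + 5.444 + 2.778 = 10.000; σ = √10.000 = 3.162 hours.
Z = (28 − 25) / 3.162 = 0.949
P(T ≤ 28) = Φ(0.949) ≈ 0.829

0.829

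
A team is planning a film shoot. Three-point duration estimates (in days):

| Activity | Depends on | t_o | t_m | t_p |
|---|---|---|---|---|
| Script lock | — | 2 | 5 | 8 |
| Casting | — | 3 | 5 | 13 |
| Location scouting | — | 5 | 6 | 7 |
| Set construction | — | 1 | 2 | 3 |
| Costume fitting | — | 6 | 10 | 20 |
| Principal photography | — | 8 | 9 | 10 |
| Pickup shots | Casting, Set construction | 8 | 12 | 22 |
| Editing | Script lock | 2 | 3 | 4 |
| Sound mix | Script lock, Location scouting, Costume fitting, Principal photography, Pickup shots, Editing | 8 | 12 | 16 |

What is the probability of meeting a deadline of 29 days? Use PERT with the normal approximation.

te_Script lock = (2 + 4·5 + 8)/6 = 30/6 = 5; σ²_Script lock = ((8−2)/6)² = 1.000
te_Casting = (3 + 4·5 + 13)/6 = 36/6 = 6; σ²_Casting = ((13−3)/6)² = 2.778
te_Location scouting = (5 + 4·6 + 7)/6 = 36/6 = 6; σ²_Location scouting = ((7−5)/6)² = 0.111
te_Set construction = (1 + 4·2 + 3)/6 = 12/6 = 2; σ²_Set construction = ((3−1)/6)² = 0.111
te_Costume fitting = (6 + 4·10 + 20)/6 = 66/6 = 11; σ²_Costume fitting = ((20−6)/6)² = 5.444
te_Principal photography = (8 + 4·9 + 10)/6 = 54/6 = 9; σ²_Principal photography = ((10−8)/6)² = 0.111
te_Pickup shots = (8 + 4·12 + 22)/6 = 78/6 = 13; σ²_Pickup shots = ((22−8)/6)² = 5.444
te_Editing = (2 + 4·3 + 4)/6 = 18/6 = 3; σ²_Editing = ((4−2)/6)² = 0.111
te_Sound mix = (8 + 4·12 + 16)/6 = 72/6 = 12; σ²_Sound mix = ((16−8)/6)² = 1.778

Forward pass:
ES_Script lock = 0; EF_Script lock = 5
ES_Casting = 0; EF_Casting = 6
ES_Location scouting = 0; EF_Location scouting = 6
ES_Set construction = 0; EF_Set construction = 2
ES_Costume fitting = 0; EF_Costume fitting = 11
ES_Principal photography = 0; EF_Principal photography = 9
ES_Pickup shots = max(EF_Casting=6, EF_Set construction=2) = 6; EF_Pickup shots = 6+13 = 19
ES_Editing = 5; EF_Editing = 5+3 = 8
ES_Sound mix = max(EF_Script lock=5, EF_Location scouting=6, EF_Costume fitting=11, EF_Principal photography=9, EF_Pickup shots=19, EF_Editing=8) = 19; EF_Sound mix = 19+12 = 31
Expected project duration μ = 31 days. Critical path: Casting → Pickup shots → Sound mix.

Variance along critical path = 2.778 + 5.444 + 1.778 = 10.000; σ = √10.000 = 3.162 days.
Z = (29 − 31) / 3.162 = -0.632
P(T ≤ 29) = Φ(-0.632) ≈ 0.264

0.264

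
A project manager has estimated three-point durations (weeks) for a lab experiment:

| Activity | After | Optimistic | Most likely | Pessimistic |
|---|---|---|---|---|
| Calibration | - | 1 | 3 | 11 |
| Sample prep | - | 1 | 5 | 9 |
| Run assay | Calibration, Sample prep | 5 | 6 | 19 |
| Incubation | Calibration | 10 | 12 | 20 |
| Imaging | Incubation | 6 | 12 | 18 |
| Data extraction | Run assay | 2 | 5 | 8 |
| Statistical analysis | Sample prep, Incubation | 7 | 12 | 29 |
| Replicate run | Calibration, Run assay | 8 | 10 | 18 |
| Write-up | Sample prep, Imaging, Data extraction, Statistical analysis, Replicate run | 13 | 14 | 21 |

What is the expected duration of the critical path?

46 weeks

te_Calibration = (1 + 4·3 + 11)/6 = 24/6 = 4
te_Sample prep = (1 + 4·5 + 9)/6 = 30/6 = 5
te_Run assay = (5 + 4·6 + 19)/6 = 48/6 = 8
te_Incubation = (10 + 4·12 + 20)/6 = 78/6 = 13
te_Imaging = (6 + 4·12 + 18)/6 = 72/6 = 12
te_Data extraction = (2 + 4·5 + 8)/6 = 30/6 = 5
te_Statistical analysis = (7 + 4·12 + 29)/6 = 84/6 = 14
te_Replicate run = (8 + 4·10 + 18)/6 = 66/6 = 11
te_Write-up = (13 + 4·14 + 21)/6 = 90/6 = 15

Forward pass:
ES_Calibration = 0; EF_Calibration = 4
ES_Sample prep = 0; EF_Sample prep = 5
ES_Run assay = max(EF_Calibration=4, EF_Sample prep=5) = 5; EF_Run assay = 5+8 = 13
ES_Incubation = 4; EF_Incubation = 4+13 = 17
ES_Imaging = 17; EF_Imaging = 17+12 = 29
ES_Data extraction = 13; EF_Data extraction = 13+5 = 18
ES_Statistical analysis = max(EF_Sample prep=5, EF_Incubation=17) = 17; EF_Statistical analysis = 17+14 = 31
ES_Replicate run = max(EF_Calibration=4, EF_Run assay=13) = 13; EF_Replicate run = 13+11 = 24
ES_Write-up = max(EF_Sample prep=5, EF_Imaging=29, EF_Data extraction=18, EF_Statistical analysis=31, EF_Replicate run=24) = 31; EF_Write-up = 31+15 = 46
Expected project duration μ = 46 weeks. Critical path: Calibration → Incubation → Statistical analysis → Write-up.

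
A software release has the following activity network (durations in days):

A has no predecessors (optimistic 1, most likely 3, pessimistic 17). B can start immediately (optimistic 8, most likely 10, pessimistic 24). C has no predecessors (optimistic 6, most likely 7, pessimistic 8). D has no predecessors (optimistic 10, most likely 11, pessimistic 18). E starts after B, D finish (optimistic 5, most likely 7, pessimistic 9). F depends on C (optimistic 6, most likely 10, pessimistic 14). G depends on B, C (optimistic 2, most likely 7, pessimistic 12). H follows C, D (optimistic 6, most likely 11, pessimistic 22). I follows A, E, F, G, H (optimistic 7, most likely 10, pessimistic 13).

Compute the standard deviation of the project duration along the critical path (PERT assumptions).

3.14 days

te_A = (1 + 4·3 + 17)/6 = 30/6 = 5; σ²_A = ((17−1)/6)² = 7.111
te_B = (8 + 4·10 + 24)/6 = 72/6 = 12; σ²_B = ((24−8)/6)² = 7.111
te_C = (6 + 4·7 + 8)/6 = 42/6 = 7; σ²_C = ((8−6)/6)² = 0.111
te_D = (10 + 4·11 + 18)/6 = 72/6 = 12; σ²_D = ((18−10)/6)² = 1.778
te_E = (5 + 4·7 + 9)/6 = 42/6 = 7; σ²_E = ((9−5)/6)² = 0.444
te_F = (6 + 4·10 + 14)/6 = 60/6 = 10; σ²_F = ((14−6)/6)² = 1.778
te_G = (2 + 4·7 + 12)/6 = 42/6 = 7; σ²_G = ((12−2)/6)² = 2.778
te_H = (6 + 4·11 + 22)/6 = 72/6 = 12; σ²_H = ((22−6)/6)² = 7.111
te_I = (7 + 4·10 + 13)/6 = 60/6 = 10; σ²_I = ((13−7)/6)² = 1.000

Forward pass:
ES_A = 0; EF_A = 5
ES_B = 0; EF_B = 12
ES_C = 0; EF_C = 7
ES_D = 0; EF_D = 12
ES_E = max(EF_B=12, EF_D=12) = 12; EF_E = 12+7 = 19
ES_F = 7; EF_F = 7+10 = 17
ES_G = max(EF_B=12, EF_C=7) = 12; EF_G = 12+7 = 19
ES_H = max(EF_C=7, EF_D=12) = 12; EF_H = 12+12 = 24
ES_I = max(EF_A=5, EF_E=19, EF_F=17, EF_G=19, EF_H=24) = 24; EF_I = 24+10 = 34
Expected project duration μ = 34 days. Critical path: D → H → I.

Variance along critical path = 1.778 + 7.111 + 1.000 = 9.889
σ = √9.889 = 3.145 days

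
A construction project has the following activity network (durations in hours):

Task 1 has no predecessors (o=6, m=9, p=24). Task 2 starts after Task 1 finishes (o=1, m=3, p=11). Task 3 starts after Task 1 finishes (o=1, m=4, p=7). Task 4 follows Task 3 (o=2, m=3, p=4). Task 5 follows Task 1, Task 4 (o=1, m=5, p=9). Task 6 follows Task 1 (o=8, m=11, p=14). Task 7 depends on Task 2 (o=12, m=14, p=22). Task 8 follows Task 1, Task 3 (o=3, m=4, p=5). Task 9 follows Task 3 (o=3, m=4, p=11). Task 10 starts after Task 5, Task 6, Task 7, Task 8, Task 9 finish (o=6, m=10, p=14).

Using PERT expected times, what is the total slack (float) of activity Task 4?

7 hours

te_Task 1 = (6 + 4·9 + 24)/6 = 66/6 = 11
te_Task 2 = (1 + 4·3 + 11)/6 = 24/6 = 4
te_Task 3 = (1 + 4·4 + 7)/6 = 24/6 = 4
te_Task 4 = (2 + 4·3 + 4)/6 = 18/6 = 3
te_Task 5 = (1 + 4·5 + 9)/6 = 30/6 = 5
te_Task 6 = (8 + 4·11 + 14)/6 = 66/6 = 11
te_Task 7 = (12 + 4·14 + 22)/6 = 90/6 = 15
te_Task 8 = (3 + 4·4 + 5)/6 = 24/6 = 4
te_Task 9 = (3 + 4·4 + 11)/6 = 30/6 = 5
te_Task 10 = (6 + 4·10 + 14)/6 = 60/6 = 10

Forward pass:
ES_Task 1 = 0; EF_Task 1 = 11
ES_Task 2 = 11; EF_Task 2 = 11+4 = 15
ES_Task 3 = 11; EF_Task 3 = 11+4 = 15
ES_Task 4 = 15; EF_Task 4 = 15+3 = 18
ES_Task 5 = max(EF_Task 1=11, EF_Task 4=18) = 18; EF_Task 5 = 18+5 = 23
ES_Task 6 = 11; EF_Task 6 = 11+11 = 22
ES_Task 7 = 15; EF_Task 7 = 15+15 = 30
ES_Task 8 = max(EF_Task 1=11, EF_Task 3=15) = 15; EF_Task 8 = 15+4 = 19
ES_Task 9 = 15; EF_Task 9 = 15+5 = 20
ES_Task 10 = max(EF_Task 5=23, EF_Task 6=22, EF_Task 7=30, EF_Task 8=19, EF_Task 9=20) = 30; EF_Task 10 = 30+10 = 40
Expected project duration μ = 40 hours. Critical path: Task 1 → Task 2 → Task 7 → Task 10.

Backward pass:
LF_Task 10 = 40; LS_Task 10 = 40−10 = 30
LF_Task 9 = LS_Task 10 = 30; LS_Task 9 = 30−5 = 25
LF_Task 8 = LS_Task 10 = 30; LS_Task 8 = 30−4 = 26
LF_Task 7 = LS_Task 10 = 30; LS_Task 7 = 30−15 = 15
LF_Task 6 = LS_Task 10 = 30; LS_Task 6 = 30−11 = 19
LF_Task 5 = LS_Task 10 = 30; LS_Task 5 = 30−5 = 25
LF_Task 4 = LS_Task 5 = 25; LS_Task 4 = 25−3 = 22
LF_Task 3 = min(LS_Task 4=22, LS_Task 8=26, LS_Task 9=25) = 22; LS_Task 3 = 22−4 = 18
LF_Task 2 = LS_Task 7 = 15; LS_Task 2 = 15−4 = 11
LF_Task 1 = min(LS_Task 2=11, LS_Task 3=18, LS_Task 5=25, LS_Task 6=19, LS_Task 8=26) = 11; LS_Task 1 = 11−11 = 0
Slack_Task 4 = LS_Task 4 − ES_Task 4 = 22 − 15 = 7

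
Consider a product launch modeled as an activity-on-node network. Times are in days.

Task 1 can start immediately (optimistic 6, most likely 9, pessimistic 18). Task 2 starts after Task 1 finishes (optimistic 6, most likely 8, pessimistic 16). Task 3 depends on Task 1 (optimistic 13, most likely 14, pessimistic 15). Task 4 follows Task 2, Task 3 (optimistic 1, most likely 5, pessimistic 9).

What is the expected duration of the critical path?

29 days

te_Task 1 = (6 + 4·9 + 18)/6 = 60/6 = 10
te_Task 2 = (6 + 4·8 + 16)/6 = 54/6 = 9
te_Task 3 = (13 + 4·14 + 15)/6 = 84/6 = 14
te_Task 4 = (1 + 4·5 + 9)/6 = 30/6 = 5

Forward pass:
ES_Task 1 = 0; EF_Task 1 = 10
ES_Task 2 = 10; EF_Task 2 = 10+9 = 19
ES_Task 3 = 10; EF_Task 3 = 10+14 = 24
ES_Task 4 = max(EF_Task 2=19, EF_Task 3=24) = 24; EF_Task 4 = 24+5 = 29
Expected project duration μ = 29 days. Critical path: Task 1 → Task 3 → Task 4.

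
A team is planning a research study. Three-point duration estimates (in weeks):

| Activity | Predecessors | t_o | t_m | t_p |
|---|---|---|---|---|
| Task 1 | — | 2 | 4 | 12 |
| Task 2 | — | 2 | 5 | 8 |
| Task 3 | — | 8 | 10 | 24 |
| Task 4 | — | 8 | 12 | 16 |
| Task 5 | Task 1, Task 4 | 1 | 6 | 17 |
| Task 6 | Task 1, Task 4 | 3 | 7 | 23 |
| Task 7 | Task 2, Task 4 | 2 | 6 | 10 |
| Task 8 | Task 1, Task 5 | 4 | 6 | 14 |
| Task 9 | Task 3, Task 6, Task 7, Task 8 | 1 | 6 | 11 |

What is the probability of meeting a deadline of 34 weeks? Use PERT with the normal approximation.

0.701

te_Task 1 = (2 + 4·4 + 12)/6 = 30/6 = 5; σ²_Task 1 = ((12−2)/6)² = 2.778
te_Task 2 = (2 + 4·5 + 8)/6 = 30/6 = 5; σ²_Task 2 = ((8−2)/6)² = 1.000
te_Task 3 = (8 + 4·10 + 24)/6 = 72/6 = 12; σ²_Task 3 = ((24−8)/6)² = 7.111
te_Task 4 = (8 + 4·12 + 16)/6 = 72/6 = 12; σ²_Task 4 = ((16−8)/6)² = 1.778
te_Task 5 = (1 + 4·6 + 17)/6 = 42/6 = 7; σ²_Task 5 = ((17−1)/6)² = 7.111
te_Task 6 = (3 + 4·7 + 23)/6 = 54/6 = 9; σ²_Task 6 = ((23−3)/6)² = 11.111
te_Task 7 = (2 + 4·6 + 10)/6 = 36/6 = 6; σ²_Task 7 = ((10−2)/6)² = 1.778
te_Task 8 = (4 + 4·6 + 14)/6 = 42/6 = 7; σ²_Task 8 = ((14−4)/6)² = 2.778
te_Task 9 = (1 + 4·6 + 11)/6 = 36/6 = 6; σ²_Task 9 = ((11−1)/6)² = 2.778

Forward pass:
ES_Task 1 = 0; EF_Task 1 = 5
ES_Task 2 = 0; EF_Task 2 = 5
ES_Task 3 = 0; EF_Task 3 = 12
ES_Task 4 = 0; EF_Task 4 = 12
ES_Task 5 = max(EF_Task 1=5, EF_Task 4=12) = 12; EF_Task 5 = 12+7 = 19
ES_Task 6 = max(EF_Task 1=5, EF_Task 4=12) = 12; EF_Task 6 = 12+9 = 21
ES_Task 7 = max(EF_Task 2=5, EF_Task 4=12) = 12; EF_Task 7 = 12+6 = 18
ES_Task 8 = max(EF_Task 1=5, EF_Task 5=19) = 19; EF_Task 8 = 19+7 = 26
ES_Task 9 = max(EF_Task 3=12, EF_Task 6=21, EF_Task 7=18, EF_Task 8=26) = 26; EF_Task 9 = 26+6 = 32
Expected project duration μ = 32 weeks. Critical path: Task 4 → Task 5 → Task 8 → Task 9.

Variance along critical path = 1.778 + 7.111 + 2.778 + 2.778 = 14.444; σ = √14.444 = 3.801 weeks.
Z = (34 − 32) / 3.801 = 0.526
P(T ≤ 34) = Φ(0.526) ≈ 0.701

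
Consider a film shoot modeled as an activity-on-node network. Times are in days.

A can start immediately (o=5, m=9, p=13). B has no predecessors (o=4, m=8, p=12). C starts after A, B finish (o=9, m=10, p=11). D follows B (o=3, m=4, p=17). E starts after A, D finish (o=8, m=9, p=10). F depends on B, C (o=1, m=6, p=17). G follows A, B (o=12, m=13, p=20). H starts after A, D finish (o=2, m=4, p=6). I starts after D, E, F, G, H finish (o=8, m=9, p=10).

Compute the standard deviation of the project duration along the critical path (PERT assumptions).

te_A = (5 + 4·9 + 13)/6 = 54/6 = 9; σ²_A = ((13−5)/6)² = 1.778
te_B = (4 + 4·8 + 12)/6 = 48/6 = 8; σ²_B = ((12−4)/6)² = 1.778
te_C = (9 + 4·10 + 11)/6 = 60/6 = 10; σ²_C = ((11−9)/6)² = 0.111
te_D = (3 + 4·4 + 17)/6 = 36/6 = 6; σ²_D = ((17−3)/6)² = 5.444
te_E = (8 + 4·9 + 10)/6 = 54/6 = 9; σ²_E = ((10−8)/6)² = 0.111
te_F = (1 + 4·6 + 17)/6 = 42/6 = 7; σ²_F = ((17−1)/6)² = 7.111
te_G = (12 + 4·13 + 20)/6 = 84/6 = 14; σ²_G = ((20−12)/6)² = 1.778
te_H = (2 + 4·4 + 6)/6 = 24/6 = 4; σ²_H = ((6−2)/6)² = 0.444
te_I = (8 + 4·9 + 10)/6 = 54/6 = 9; σ²_I = ((10−8)/6)² = 0.111

Forward pass:
ES_A = 0; EF_A = 9
ES_B = 0; EF_B = 8
ES_C = max(EF_A=9, EF_B=8) = 9; EF_C = 9+10 = 19
ES_D = 8; EF_D = 8+6 = 14
ES_E = max(EF_A=9, EF_D=14) = 14; EF_E = 14+9 = 23
ES_F = max(EF_B=8, EF_C=19) = 19; EF_F = 19+7 = 26
ES_G = max(EF_A=9, EF_B=8) = 9; EF_G = 9+14 = 23
ES_H = max(EF_A=9, EF_D=14) = 14; EF_H = 14+4 = 18
ES_I = max(EF_D=14, EF_E=23, EF_F=26, EF_G=23, EF_H=18) = 26; EF_I = 26+9 = 35
Expected project duration μ = 35 days. Critical path: A → C → F → I.

Variance along critical path = 1.778 + 0.111 + 7.111 + 0.111 = 9.111
σ = √9.111 = 3.018 days

3.02 days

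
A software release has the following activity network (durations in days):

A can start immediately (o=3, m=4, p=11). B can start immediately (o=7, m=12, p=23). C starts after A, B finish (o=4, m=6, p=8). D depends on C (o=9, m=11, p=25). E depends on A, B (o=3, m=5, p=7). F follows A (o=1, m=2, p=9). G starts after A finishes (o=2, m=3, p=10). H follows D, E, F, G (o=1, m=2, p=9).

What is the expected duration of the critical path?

te_A = (3 + 4·4 + 11)/6 = 30/6 = 5
te_B = (7 + 4·12 + 23)/6 = 78/6 = 13
te_C = (4 + 4·6 + 8)/6 = 36/6 = 6
te_D = (9 + 4·11 + 25)/6 = 78/6 = 13
te_E = (3 + 4·5 + 7)/6 = 30/6 = 5
te_F = (1 + 4·2 + 9)/6 = 18/6 = 3
te_G = (2 + 4·3 + 10)/6 = 24/6 = 4
te_H = (1 + 4·2 + 9)/6 = 18/6 = 3

Forward pass:
ES_A = 0; EF_A = 5
ES_B = 0; EF_B = 13
ES_C = max(EF_A=5, EF_B=13) = 13; EF_C = 13+6 = 19
ES_D = 19; EF_D = 19+13 = 32
ES_E = max(EF_A=5, EF_B=13) = 13; EF_E = 13+5 = 18
ES_F = 5; EF_F = 5+3 = 8
ES_G = 5; EF_G = 5+4 = 9
ES_H = max(EF_D=32, EF_E=18, EF_F=8, EF_G=9) = 32; EF_H = 32+3 = 35
Expected project duration μ = 35 days. Critical path: B → C → D → H.

35 days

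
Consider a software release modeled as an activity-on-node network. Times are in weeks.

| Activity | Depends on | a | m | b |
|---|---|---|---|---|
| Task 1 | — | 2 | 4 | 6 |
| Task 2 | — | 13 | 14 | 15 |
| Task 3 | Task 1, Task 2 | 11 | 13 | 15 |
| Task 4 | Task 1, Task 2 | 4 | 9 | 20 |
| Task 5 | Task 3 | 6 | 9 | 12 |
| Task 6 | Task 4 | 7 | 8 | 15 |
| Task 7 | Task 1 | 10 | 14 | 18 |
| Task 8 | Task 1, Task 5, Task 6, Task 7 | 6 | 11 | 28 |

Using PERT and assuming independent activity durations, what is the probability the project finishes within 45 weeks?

te_Task 1 = (2 + 4·4 + 6)/6 = 24/6 = 4; σ²_Task 1 = ((6−2)/6)² = 0.444
te_Task 2 = (13 + 4·14 + 15)/6 = 84/6 = 14; σ²_Task 2 = ((15−13)/6)² = 0.111
te_Task 3 = (11 + 4·13 + 15)/6 = 78/6 = 13; σ²_Task 3 = ((15−11)/6)² = 0.444
te_Task 4 = (4 + 4·9 + 20)/6 = 60/6 = 10; σ²_Task 4 = ((20−4)/6)² = 7.111
te_Task 5 = (6 + 4·9 + 12)/6 = 54/6 = 9; σ²_Task 5 = ((12−6)/6)² = 1.000
te_Task 6 = (7 + 4·8 + 15)/6 = 54/6 = 9; σ²_Task 6 = ((15−7)/6)² = 1.778
te_Task 7 = (10 + 4·14 + 18)/6 = 84/6 = 14; σ²_Task 7 = ((18−10)/6)² = 1.778
te_Task 8 = (6 + 4·11 + 28)/6 = 78/6 = 13; σ²_Task 8 = ((28−6)/6)² = 13.444

Forward pass:
ES_Task 1 = 0; EF_Task 1 = 4
ES_Task 2 = 0; EF_Task 2 = 14
ES_Task 3 = max(EF_Task 1=4, EF_Task 2=14) = 14; EF_Task 3 = 14+13 = 27
ES_Task 4 = max(EF_Task 1=4, EF_Task 2=14) = 14; EF_Task 4 = 14+10 = 24
ES_Task 5 = 27; EF_Task 5 = 27+9 = 36
ES_Task 6 = 24; EF_Task 6 = 24+9 = 33
ES_Task 7 = 4; EF_Task 7 = 4+14 = 18
ES_Task 8 = max(EF_Task 1=4, EF_Task 5=36, EF_Task 6=33, EF_Task 7=18) = 36; EF_Task 8 = 36+13 = 49
Expected project duration μ = 49 weeks. Critical path: Task 2 → Task 3 → Task 5 → Task 8.

Variance along critical path = 0.111 + 0.444 + 1.000 + 13.444 = 15.000; σ = √15.000 = 3.873 weeks.
Z = (45 − 49) / 3.873 = -1.033
P(T ≤ 45) = Φ(-1.033) ≈ 0.151

0.151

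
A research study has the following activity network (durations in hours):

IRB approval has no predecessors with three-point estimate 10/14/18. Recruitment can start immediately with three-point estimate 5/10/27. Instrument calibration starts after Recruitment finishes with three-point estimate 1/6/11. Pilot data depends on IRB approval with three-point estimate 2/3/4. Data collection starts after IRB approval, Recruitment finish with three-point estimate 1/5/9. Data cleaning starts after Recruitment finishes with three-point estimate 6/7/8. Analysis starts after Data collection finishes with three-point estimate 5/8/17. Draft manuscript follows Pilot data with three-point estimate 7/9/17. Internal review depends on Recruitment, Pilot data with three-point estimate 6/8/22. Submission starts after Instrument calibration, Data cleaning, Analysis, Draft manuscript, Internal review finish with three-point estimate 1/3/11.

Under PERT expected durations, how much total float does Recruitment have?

te_IRB approval = (10 + 4·14 + 18)/6 = 84/6 = 14
te_Recruitment = (5 + 4·10 + 27)/6 = 72/6 = 12
te_Instrument calibration = (1 + 4·6 + 11)/6 = 36/6 = 6
te_Pilot data = (2 + 4·3 + 4)/6 = 18/6 = 3
te_Data collection = (1 + 4·5 + 9)/6 = 30/6 = 5
te_Data cleaning = (6 + 4·7 + 8)/6 = 42/6 = 7
te_Analysis = (5 + 4·8 + 17)/6 = 54/6 = 9
te_Draft manuscript = (7 + 4·9 + 17)/6 = 60/6 = 10
te_Internal review = (6 + 4·8 + 22)/6 = 60/6 = 10
te_Submission = (1 + 4·3 + 11)/6 = 24/6 = 4

Forward pass:
ES_IRB approval = 0; EF_IRB approval = 14
ES_Recruitment = 0; EF_Recruitment = 12
ES_Instrument calibration = 12; EF_Instrument calibration = 12+6 = 18
ES_Pilot data = 14; EF_Pilot data = 14+3 = 17
ES_Data collection = max(EF_IRB approval=14, EF_Recruitment=12) = 14; EF_Data collection = 14+5 = 19
ES_Data cleaning = 12; EF_Data cleaning = 12+7 = 19
ES_Analysis = 19; EF_Analysis = 19+9 = 28
ES_Draft manuscript = 17; EF_Draft manuscript = 17+10 = 27
ES_Internal review = max(EF_Recruitment=12, EF_Pilot data=17) = 17; EF_Internal review = 17+10 = 27
ES_Submission = max(EF_Instrument calibration=18, EF_Data cleaning=19, EF_Analysis=28, EF_Draft manuscript=27, EF_Internal review=27) = 28; EF_Submission = 28+4 = 32
Expected project duration μ = 32 hours. Critical path: IRB approval → Data collection → Analysis → Submission.

Backward pass:
LF_Submission = 32; LS_Submission = 32−4 = 28
LF_Internal review = LS_Submission = 28; LS_Internal review = 28−10 = 18
LF_Draft manuscript = LS_Submission = 28; LS_Draft manuscript = 28−10 = 18
LF_Analysis = LS_Submission = 28; LS_Analysis = 28−9 = 19
LF_Data cleaning = LS_Submission = 28; LS_Data cleaning = 28−7 = 21
LF_Data collection = LS_Analysis = 19; LS_Data collection = 19−5 = 14
LF_Pilot data = min(LS_Draft manuscript=18, LS_Internal review=18) = 18; LS_Pilot data = 18−3 = 15
LF_Instrument calibration = LS_Submission = 28; LS_Instrument calibration = 28−6 = 22
LF_Recruitment = min(LS_Instrument calibration=22, LS_Data collection=14, LS_Data cleaning=21, LS_Internal review=18) = 14; LS_Recruitment = 14−12 = 2
LF_IRB approval = min(LS_Pilot data=15, LS_Data collection=14) = 14; LS_IRB approval = 14−14 = 0
Slack_Recruitment = LS_Recruitment − ES_Recruitment = 2 − 0 = 2

2 hours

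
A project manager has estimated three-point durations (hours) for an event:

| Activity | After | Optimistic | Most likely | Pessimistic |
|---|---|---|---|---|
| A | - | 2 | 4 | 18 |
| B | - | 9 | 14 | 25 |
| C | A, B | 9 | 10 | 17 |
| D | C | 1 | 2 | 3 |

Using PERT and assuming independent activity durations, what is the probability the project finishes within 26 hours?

0.252

te_A = (2 + 4·4 + 18)/6 = 36/6 = 6; σ²_A = ((18−2)/6)² = 7.111
te_B = (9 + 4·14 + 25)/6 = 90/6 = 15; σ²_B = ((25−9)/6)² = 7.111
te_C = (9 + 4·10 + 17)/6 = 66/6 = 11; σ²_C = ((17−9)/6)² = 1.778
te_D = (1 + 4·2 + 3)/6 = 12/6 = 2; σ²_D = ((3−1)/6)² = 0.111

Forward pass:
ES_A = 0; EF_A = 6
ES_B = 0; EF_B = 15
ES_C = max(EF_A=6, EF_B=15) = 15; EF_C = 15+11 = 26
ES_D = 26; EF_D = 26+2 = 28
Expected project duration μ = 28 hours. Critical path: B → C → D.

Variance along critical path = 7.111 + 1.778 + 0.111 = 9.000; σ = √9.000 = 3.000 hours.
Z = (26 − 28) / 3.000 = -0.667
P(T ≤ 26) = Φ(-0.667) ≈ 0.252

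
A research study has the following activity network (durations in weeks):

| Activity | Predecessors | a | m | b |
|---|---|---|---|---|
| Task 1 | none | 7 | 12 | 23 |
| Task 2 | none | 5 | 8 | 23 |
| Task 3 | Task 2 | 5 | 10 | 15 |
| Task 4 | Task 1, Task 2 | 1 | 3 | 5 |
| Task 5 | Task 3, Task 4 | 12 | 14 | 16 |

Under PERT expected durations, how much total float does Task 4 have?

4 weeks

te_Task 1 = (7 + 4·12 + 23)/6 = 78/6 = 13
te_Task 2 = (5 + 4·8 + 23)/6 = 60/6 = 10
te_Task 3 = (5 + 4·10 + 15)/6 = 60/6 = 10
te_Task 4 = (1 + 4·3 + 5)/6 = 18/6 = 3
te_Task 5 = (12 + 4·14 + 16)/6 = 84/6 = 14

Forward pass:
ES_Task 1 = 0; EF_Task 1 = 13
ES_Task 2 = 0; EF_Task 2 = 10
ES_Task 3 = 10; EF_Task 3 = 10+10 = 20
ES_Task 4 = max(EF_Task 1=13, EF_Task 2=10) = 13; EF_Task 4 = 13+3 = 16
ES_Task 5 = max(EF_Task 3=20, EF_Task 4=16) = 20; EF_Task 5 = 20+14 = 34
Expected project duration μ = 34 weeks. Critical path: Task 2 → Task 3 → Task 5.

Backward pass:
LF_Task 5 = 34; LS_Task 5 = 34−14 = 20
LF_Task 4 = LS_Task 5 = 20; LS_Task 4 = 20−3 = 17
LF_Task 3 = LS_Task 5 = 20; LS_Task 3 = 20−10 = 10
LF_Task 2 = min(LS_Task 3=10, LS_Task 4=17) = 10; LS_Task 2 = 10−10 = 0
LF_Task 1 = LS_Task 4 = 17; LS_Task 1 = 17−13 = 4
Slack_Task 4 = LS_Task 4 − ES_Task 4 = 17 − 13 = 4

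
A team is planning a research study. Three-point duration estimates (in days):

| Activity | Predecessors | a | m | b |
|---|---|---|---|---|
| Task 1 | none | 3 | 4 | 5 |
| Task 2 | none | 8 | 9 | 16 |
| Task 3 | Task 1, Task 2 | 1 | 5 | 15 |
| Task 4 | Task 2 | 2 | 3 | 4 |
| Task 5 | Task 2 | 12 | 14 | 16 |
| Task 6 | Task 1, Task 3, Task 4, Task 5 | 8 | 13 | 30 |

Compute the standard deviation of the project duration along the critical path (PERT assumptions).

te_Task 1 = (3 + 4·4 + 5)/6 = 24/6 = 4; σ²_Task 1 = ((5−3)/6)² = 0.111
te_Task 2 = (8 + 4·9 + 16)/6 = 60/6 = 10; σ²_Task 2 = ((16−8)/6)² = 1.778
te_Task 3 = (1 + 4·5 + 15)/6 = 36/6 = 6; σ²_Task 3 = ((15−1)/6)² = 5.444
te_Task 4 = (2 + 4·3 + 4)/6 = 18/6 = 3; σ²_Task 4 = ((4−2)/6)² = 0.111
te_Task 5 = (12 + 4·14 + 16)/6 = 84/6 = 14; σ²_Task 5 = ((16−12)/6)² = 0.444
te_Task 6 = (8 + 4·13 + 30)/6 = 90/6 = 15; σ²_Task 6 = ((30−8)/6)² = 13.444

Forward pass:
ES_Task 1 = 0; EF_Task 1 = 4
ES_Task 2 = 0; EF_Task 2 = 10
ES_Task 3 = max(EF_Task 1=4, EF_Task 2=10) = 10; EF_Task 3 = 10+6 = 16
ES_Task 4 = 10; EF_Task 4 = 10+3 = 13
ES_Task 5 = 10; EF_Task 5 = 10+14 = 24
ES_Task 6 = max(EF_Task 1=4, EF_Task 3=16, EF_Task 4=13, EF_Task 5=24) = 24; EF_Task 6 = 24+15 = 39
Expected project duration μ = 39 days. Critical path: Task 2 → Task 5 → Task 6.

Variance along critical path = 1.778 + 0.444 + 13.444 = 15.667
σ = √15.667 = 3.958 days

3.96 days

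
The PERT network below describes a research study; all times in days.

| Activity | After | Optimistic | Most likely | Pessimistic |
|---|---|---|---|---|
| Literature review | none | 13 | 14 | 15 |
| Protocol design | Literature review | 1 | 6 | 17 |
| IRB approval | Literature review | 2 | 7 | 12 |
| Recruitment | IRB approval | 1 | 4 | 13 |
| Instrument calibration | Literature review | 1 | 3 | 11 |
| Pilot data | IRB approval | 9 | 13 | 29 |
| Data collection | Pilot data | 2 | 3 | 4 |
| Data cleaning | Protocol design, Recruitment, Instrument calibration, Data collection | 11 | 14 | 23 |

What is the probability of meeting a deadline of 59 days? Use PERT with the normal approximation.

0.880

te_Literature review = (13 + 4·14 + 15)/6 = 84/6 = 14; σ²_Literature review = ((15−13)/6)² = 0.111
te_Protocol design = (1 + 4·6 + 17)/6 = 42/6 = 7; σ²_Protocol design = ((17−1)/6)² = 7.111
te_IRB approval = (2 + 4·7 + 12)/6 = 42/6 = 7; σ²_IRB approval = ((12−2)/6)² = 2.778
te_Recruitment = (1 + 4·4 + 13)/6 = 30/6 = 5; σ²_Recruitment = ((13−1)/6)² = 4.000
te_Instrument calibration = (1 + 4·3 + 11)/6 = 24/6 = 4; σ²_Instrument calibration = ((11−1)/6)² = 2.778
te_Pilot data = (9 + 4·13 + 29)/6 = 90/6 = 15; σ²_Pilot data = ((29−9)/6)² = 11.111
te_Data collection = (2 + 4·3 + 4)/6 = 18/6 = 3; σ²_Data collection = ((4−2)/6)² = 0.111
te_Data cleaning = (11 + 4·14 + 23)/6 = 90/6 = 15; σ²_Data cleaning = ((23−11)/6)² = 4.000

Forward pass:
ES_Literature review = 0; EF_Literature review = 14
ES_Protocol design = 14; EF_Protocol design = 14+7 = 21
ES_IRB approval = 14; EF_IRB approval = 14+7 = 21
ES_Recruitment = 21; EF_Recruitment = 21+5 = 26
ES_Instrument calibration = 14; EF_Instrument calibration = 14+4 = 18
ES_Pilot data = 21; EF_Pilot data = 21+15 = 36
ES_Data collection = 36; EF_Data collection = 36+3 = 39
ES_Data cleaning = max(EF_Protocol design=21, EF_Recruitment=26, EF_Instrument calibration=18, EF_Data collection=39) = 39; EF_Data cleaning = 39+15 = 54
Expected project duration μ = 54 days. Critical path: Literature review → IRB approval → Pilot data → Data collection → Data cleaning.

Variance along critical path = 0.111 + 2.778 + 11.111 + 0.111 + 4.000 = 18.111; σ = √18.111 = 4.256 days.
Z = (59 − 54) / 4.256 = 1.175
P(T ≤ 59) = Φ(1.175) ≈ 0.880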